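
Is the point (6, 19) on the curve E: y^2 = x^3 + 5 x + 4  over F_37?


Check whether y^2 = x^3 + 5 x + 4 (mod 37) for (x, y) = (6, 19).
LHS: y^2 = 19^2 mod 37 = 28
RHS: x^3 + 5 x + 4 = 6^3 + 5*6 + 4 mod 37 = 28
LHS = RHS

Yes, on the curve


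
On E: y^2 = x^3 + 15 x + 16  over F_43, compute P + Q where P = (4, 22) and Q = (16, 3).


P != Q, so use the chord formula.
s = (y2 - y1) / (x2 - x1) = (24) / (12) mod 43 = 2
x3 = s^2 - x1 - x2 mod 43 = 2^2 - 4 - 16 = 27
y3 = s (x1 - x3) - y1 mod 43 = 2 * (4 - 27) - 22 = 18

P + Q = (27, 18)


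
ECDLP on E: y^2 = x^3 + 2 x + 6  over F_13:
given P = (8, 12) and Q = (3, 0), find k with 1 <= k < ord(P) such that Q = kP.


Enumerate multiples of P until we hit Q = (3, 0):
  1P = (8, 12)
  2P = (7, 8)
  3P = (1, 3)
  4P = (3, 0)
Match found at i = 4.

k = 4


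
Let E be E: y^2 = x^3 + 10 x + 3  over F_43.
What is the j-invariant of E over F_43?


Delta = -16(4 a^3 + 27 b^2) mod 43 = 9
-1728 * (4 a)^3 = -1728 * (4*10)^3 mod 43 = 1
j = 1 * 9^(-1) mod 43 = 24

j = 24 (mod 43)


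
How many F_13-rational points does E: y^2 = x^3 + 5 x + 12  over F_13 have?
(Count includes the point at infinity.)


For each x in F_13, count y with y^2 = x^3 + 5 x + 12 mod 13:
  x = 0: RHS = 12, y in [5, 8]  -> 2 point(s)
  x = 2: RHS = 4, y in [2, 11]  -> 2 point(s)
  x = 7: RHS = 0, y in [0]  -> 1 point(s)
  x = 10: RHS = 9, y in [3, 10]  -> 2 point(s)
Affine points: 7. Add the point at infinity: total = 8.

#E(F_13) = 8


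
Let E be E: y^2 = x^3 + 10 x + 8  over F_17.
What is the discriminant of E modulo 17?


4 a^3 + 27 b^2 = 4*10^3 + 27*8^2 = 4000 + 1728 = 5728
Delta = -16 * (5728) = -91648
Delta mod 17 = 16

Delta = 16 (mod 17)


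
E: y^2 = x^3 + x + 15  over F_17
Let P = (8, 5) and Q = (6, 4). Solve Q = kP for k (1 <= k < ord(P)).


Enumerate multiples of P until we hit Q = (6, 4):
  1P = (8, 5)
  2P = (0, 10)
  3P = (7, 5)
  4P = (2, 12)
  5P = (6, 4)
Match found at i = 5.

k = 5


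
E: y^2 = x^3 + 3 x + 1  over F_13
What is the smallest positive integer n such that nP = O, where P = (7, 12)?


Compute successive multiples of P until we hit O:
  1P = (7, 12)
  2P = (8, 11)
  3P = (12, 6)
  4P = (10, 2)
  5P = (10, 11)
  6P = (12, 7)
  7P = (8, 2)
  8P = (7, 1)
  ... (continuing to 9P)
  9P = O

ord(P) = 9


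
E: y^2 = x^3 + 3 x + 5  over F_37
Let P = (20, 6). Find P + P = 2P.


Doubling: s = (3 x1^2 + a) / (2 y1)
s = (3*20^2 + 3) / (2*6) mod 37 = 17
x3 = s^2 - 2 x1 mod 37 = 17^2 - 2*20 = 27
y3 = s (x1 - x3) - y1 mod 37 = 17 * (20 - 27) - 6 = 23

2P = (27, 23)


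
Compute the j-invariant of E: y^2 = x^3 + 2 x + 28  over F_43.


Delta = -16(4 a^3 + 27 b^2) mod 43 = 27
-1728 * (4 a)^3 = -1728 * (4*2)^3 mod 43 = 32
j = 32 * 27^(-1) mod 43 = 41

j = 41 (mod 43)


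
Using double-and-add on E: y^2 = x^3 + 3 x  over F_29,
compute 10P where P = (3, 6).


k = 10 = 1010_2 (binary, LSB first: 0101)
Double-and-add from P = (3, 6):
  bit 0 = 0: acc unchanged = O
  bit 1 = 1: acc = O + (22, 19) = (22, 19)
  bit 2 = 0: acc unchanged = (22, 19)
  bit 3 = 1: acc = (22, 19) + (28, 5) = (7, 4)

10P = (7, 4)


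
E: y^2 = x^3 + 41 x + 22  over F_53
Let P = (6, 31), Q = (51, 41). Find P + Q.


P != Q, so use the chord formula.
s = (y2 - y1) / (x2 - x1) = (10) / (45) mod 53 = 12
x3 = s^2 - x1 - x2 mod 53 = 12^2 - 6 - 51 = 34
y3 = s (x1 - x3) - y1 mod 53 = 12 * (6 - 34) - 31 = 4

P + Q = (34, 4)


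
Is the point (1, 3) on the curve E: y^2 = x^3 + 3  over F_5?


Check whether y^2 = x^3 + 0 x + 3 (mod 5) for (x, y) = (1, 3).
LHS: y^2 = 3^2 mod 5 = 4
RHS: x^3 + 0 x + 3 = 1^3 + 0*1 + 3 mod 5 = 4
LHS = RHS

Yes, on the curve


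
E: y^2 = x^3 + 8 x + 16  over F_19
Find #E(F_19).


For each x in F_19, count y with y^2 = x^3 + 8 x + 16 mod 19:
  x = 0: RHS = 16, y in [4, 15]  -> 2 point(s)
  x = 1: RHS = 6, y in [5, 14]  -> 2 point(s)
  x = 4: RHS = 17, y in [6, 13]  -> 2 point(s)
  x = 7: RHS = 16, y in [4, 15]  -> 2 point(s)
  x = 9: RHS = 0, y in [0]  -> 1 point(s)
  x = 12: RHS = 16, y in [4, 15]  -> 2 point(s)
  x = 17: RHS = 11, y in [7, 12]  -> 2 point(s)
  x = 18: RHS = 7, y in [8, 11]  -> 2 point(s)
Affine points: 15. Add the point at infinity: total = 16.

#E(F_19) = 16


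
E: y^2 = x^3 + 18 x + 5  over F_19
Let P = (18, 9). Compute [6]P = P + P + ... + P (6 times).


k = 6 = 110_2 (binary, LSB first: 011)
Double-and-add from P = (18, 9):
  bit 0 = 0: acc unchanged = O
  bit 1 = 1: acc = O + (6, 5) = (6, 5)
  bit 2 = 1: acc = (6, 5) + (13, 17) = (1, 9)

6P = (1, 9)


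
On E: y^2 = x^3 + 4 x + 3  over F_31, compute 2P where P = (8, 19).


Doubling: s = (3 x1^2 + a) / (2 y1)
s = (3*8^2 + 4) / (2*19) mod 31 = 28
x3 = s^2 - 2 x1 mod 31 = 28^2 - 2*8 = 24
y3 = s (x1 - x3) - y1 mod 31 = 28 * (8 - 24) - 19 = 29

2P = (24, 29)


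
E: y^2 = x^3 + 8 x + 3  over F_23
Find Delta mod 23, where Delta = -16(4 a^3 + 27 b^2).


4 a^3 + 27 b^2 = 4*8^3 + 27*3^2 = 2048 + 243 = 2291
Delta = -16 * (2291) = -36656
Delta mod 23 = 6

Delta = 6 (mod 23)


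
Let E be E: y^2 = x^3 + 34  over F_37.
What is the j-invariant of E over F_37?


Delta = -16(4 a^3 + 27 b^2) mod 37 = 34
-1728 * (4 a)^3 = -1728 * (4*0)^3 mod 37 = 0
j = 0 * 34^(-1) mod 37 = 0

j = 0 (mod 37)


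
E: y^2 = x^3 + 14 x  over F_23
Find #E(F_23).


For each x in F_23, count y with y^2 = x^3 + 14 x + 0 mod 23:
  x = 0: RHS = 0, y in [0]  -> 1 point(s)
  x = 2: RHS = 13, y in [6, 17]  -> 2 point(s)
  x = 3: RHS = 0, y in [0]  -> 1 point(s)
  x = 6: RHS = 1, y in [1, 22]  -> 2 point(s)
  x = 7: RHS = 4, y in [2, 21]  -> 2 point(s)
  x = 8: RHS = 3, y in [7, 16]  -> 2 point(s)
  x = 9: RHS = 4, y in [2, 21]  -> 2 point(s)
  x = 10: RHS = 13, y in [6, 17]  -> 2 point(s)
  x = 11: RHS = 13, y in [6, 17]  -> 2 point(s)
  x = 18: RHS = 12, y in [9, 14]  -> 2 point(s)
  x = 19: RHS = 18, y in [8, 15]  -> 2 point(s)
  x = 20: RHS = 0, y in [0]  -> 1 point(s)
  x = 22: RHS = 8, y in [10, 13]  -> 2 point(s)
Affine points: 23. Add the point at infinity: total = 24.

#E(F_23) = 24


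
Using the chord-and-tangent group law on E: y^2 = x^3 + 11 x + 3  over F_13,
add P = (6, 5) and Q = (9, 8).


P != Q, so use the chord formula.
s = (y2 - y1) / (x2 - x1) = (3) / (3) mod 13 = 1
x3 = s^2 - x1 - x2 mod 13 = 1^2 - 6 - 9 = 12
y3 = s (x1 - x3) - y1 mod 13 = 1 * (6 - 12) - 5 = 2

P + Q = (12, 2)


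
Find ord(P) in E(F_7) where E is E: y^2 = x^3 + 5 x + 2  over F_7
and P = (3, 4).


Compute successive multiples of P until we hit O:
  1P = (3, 4)
  2P = (3, 3)
  3P = O

ord(P) = 3


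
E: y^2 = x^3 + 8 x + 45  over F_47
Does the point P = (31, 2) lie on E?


Check whether y^2 = x^3 + 8 x + 45 (mod 47) for (x, y) = (31, 2).
LHS: y^2 = 2^2 mod 47 = 4
RHS: x^3 + 8 x + 45 = 31^3 + 8*31 + 45 mod 47 = 4
LHS = RHS

Yes, on the curve


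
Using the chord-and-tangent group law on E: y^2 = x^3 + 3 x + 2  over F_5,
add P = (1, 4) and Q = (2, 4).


P != Q, so use the chord formula.
s = (y2 - y1) / (x2 - x1) = (0) / (1) mod 5 = 0
x3 = s^2 - x1 - x2 mod 5 = 0^2 - 1 - 2 = 2
y3 = s (x1 - x3) - y1 mod 5 = 0 * (1 - 2) - 4 = 1

P + Q = (2, 1)


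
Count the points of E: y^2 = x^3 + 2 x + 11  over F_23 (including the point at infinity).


For each x in F_23, count y with y^2 = x^3 + 2 x + 11 mod 23:
  x = 2: RHS = 0, y in [0]  -> 1 point(s)
  x = 5: RHS = 8, y in [10, 13]  -> 2 point(s)
  x = 6: RHS = 9, y in [3, 20]  -> 2 point(s)
  x = 7: RHS = 0, y in [0]  -> 1 point(s)
  x = 13: RHS = 3, y in [7, 16]  -> 2 point(s)
  x = 14: RHS = 0, y in [0]  -> 1 point(s)
  x = 15: RHS = 12, y in [9, 14]  -> 2 point(s)
  x = 17: RHS = 13, y in [6, 17]  -> 2 point(s)
  x = 19: RHS = 8, y in [10, 13]  -> 2 point(s)
  x = 20: RHS = 1, y in [1, 22]  -> 2 point(s)
  x = 22: RHS = 8, y in [10, 13]  -> 2 point(s)
Affine points: 19. Add the point at infinity: total = 20.

#E(F_23) = 20


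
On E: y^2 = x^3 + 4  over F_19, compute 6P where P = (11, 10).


k = 6 = 110_2 (binary, LSB first: 011)
Double-and-add from P = (11, 10):
  bit 0 = 0: acc unchanged = O
  bit 1 = 1: acc = O + (1, 10) = (1, 10)
  bit 2 = 1: acc = (1, 10) + (7, 10) = (11, 9)

6P = (11, 9)


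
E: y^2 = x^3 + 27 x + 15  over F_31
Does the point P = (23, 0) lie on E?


Check whether y^2 = x^3 + 27 x + 15 (mod 31) for (x, y) = (23, 0).
LHS: y^2 = 0^2 mod 31 = 0
RHS: x^3 + 27 x + 15 = 23^3 + 27*23 + 15 mod 31 = 0
LHS = RHS

Yes, on the curve


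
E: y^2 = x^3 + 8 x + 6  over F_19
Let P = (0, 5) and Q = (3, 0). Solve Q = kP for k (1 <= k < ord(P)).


Enumerate multiples of P until we hit Q = (3, 0):
  1P = (0, 5)
  2P = (9, 3)
  3P = (7, 5)
  4P = (12, 14)
  5P = (4, 11)
  6P = (3, 0)
Match found at i = 6.

k = 6


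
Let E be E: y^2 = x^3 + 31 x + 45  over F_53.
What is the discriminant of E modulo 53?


4 a^3 + 27 b^2 = 4*31^3 + 27*45^2 = 119164 + 54675 = 173839
Delta = -16 * (173839) = -2781424
Delta mod 53 = 16

Delta = 16 (mod 53)


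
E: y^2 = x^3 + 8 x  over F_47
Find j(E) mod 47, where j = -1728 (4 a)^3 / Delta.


Delta = -16(4 a^3 + 27 b^2) mod 47 = 38
-1728 * (4 a)^3 = -1728 * (4*8)^3 mod 47 = 5
j = 5 * 38^(-1) mod 47 = 36

j = 36 (mod 47)


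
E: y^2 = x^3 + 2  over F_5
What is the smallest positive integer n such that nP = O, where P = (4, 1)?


Compute successive multiples of P until we hit O:
  1P = (4, 1)
  2P = (3, 3)
  3P = (2, 0)
  4P = (3, 2)
  5P = (4, 4)
  6P = O

ord(P) = 6


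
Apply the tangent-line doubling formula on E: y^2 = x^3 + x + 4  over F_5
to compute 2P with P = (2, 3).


Doubling: s = (3 x1^2 + a) / (2 y1)
s = (3*2^2 + 1) / (2*3) mod 5 = 3
x3 = s^2 - 2 x1 mod 5 = 3^2 - 2*2 = 0
y3 = s (x1 - x3) - y1 mod 5 = 3 * (2 - 0) - 3 = 3

2P = (0, 3)


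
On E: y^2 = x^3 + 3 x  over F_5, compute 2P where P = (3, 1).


Doubling: s = (3 x1^2 + a) / (2 y1)
s = (3*3^2 + 3) / (2*1) mod 5 = 0
x3 = s^2 - 2 x1 mod 5 = 0^2 - 2*3 = 4
y3 = s (x1 - x3) - y1 mod 5 = 0 * (3 - 4) - 1 = 4

2P = (4, 4)


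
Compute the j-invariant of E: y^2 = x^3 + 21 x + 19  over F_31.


Delta = -16(4 a^3 + 27 b^2) mod 31 = 25
-1728 * (4 a)^3 = -1728 * (4*21)^3 mod 31 = 27
j = 27 * 25^(-1) mod 31 = 11

j = 11 (mod 31)


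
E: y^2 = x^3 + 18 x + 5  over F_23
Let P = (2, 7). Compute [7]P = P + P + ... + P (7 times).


k = 7 = 111_2 (binary, LSB first: 111)
Double-and-add from P = (2, 7):
  bit 0 = 1: acc = O + (2, 7) = (2, 7)
  bit 1 = 1: acc = (2, 7) + (2, 16) = O
  bit 2 = 1: acc = O + (2, 7) = (2, 7)

7P = (2, 7)


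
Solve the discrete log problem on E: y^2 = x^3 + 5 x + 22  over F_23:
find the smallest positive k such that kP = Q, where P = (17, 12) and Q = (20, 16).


Enumerate multiples of P until we hit Q = (20, 16):
  1P = (17, 12)
  2P = (16, 9)
  3P = (22, 19)
  4P = (20, 16)
Match found at i = 4.

k = 4


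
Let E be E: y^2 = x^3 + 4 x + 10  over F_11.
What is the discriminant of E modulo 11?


4 a^3 + 27 b^2 = 4*4^3 + 27*10^2 = 256 + 2700 = 2956
Delta = -16 * (2956) = -47296
Delta mod 11 = 4

Delta = 4 (mod 11)


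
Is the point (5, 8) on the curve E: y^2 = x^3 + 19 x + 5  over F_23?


Check whether y^2 = x^3 + 19 x + 5 (mod 23) for (x, y) = (5, 8).
LHS: y^2 = 8^2 mod 23 = 18
RHS: x^3 + 19 x + 5 = 5^3 + 19*5 + 5 mod 23 = 18
LHS = RHS

Yes, on the curve


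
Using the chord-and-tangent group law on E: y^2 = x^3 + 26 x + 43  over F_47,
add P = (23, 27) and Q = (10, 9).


P != Q, so use the chord formula.
s = (y2 - y1) / (x2 - x1) = (29) / (34) mod 47 = 5
x3 = s^2 - x1 - x2 mod 47 = 5^2 - 23 - 10 = 39
y3 = s (x1 - x3) - y1 mod 47 = 5 * (23 - 39) - 27 = 34

P + Q = (39, 34)


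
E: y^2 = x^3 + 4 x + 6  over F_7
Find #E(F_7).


For each x in F_7, count y with y^2 = x^3 + 4 x + 6 mod 7:
  x = 1: RHS = 4, y in [2, 5]  -> 2 point(s)
  x = 2: RHS = 1, y in [1, 6]  -> 2 point(s)
  x = 4: RHS = 2, y in [3, 4]  -> 2 point(s)
  x = 5: RHS = 4, y in [2, 5]  -> 2 point(s)
  x = 6: RHS = 1, y in [1, 6]  -> 2 point(s)
Affine points: 10. Add the point at infinity: total = 11.

#E(F_7) = 11


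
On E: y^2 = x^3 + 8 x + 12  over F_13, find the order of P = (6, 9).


Compute successive multiples of P until we hit O:
  1P = (6, 9)
  2P = (0, 8)
  3P = (11, 1)
  4P = (10, 0)
  5P = (11, 12)
  6P = (0, 5)
  7P = (6, 4)
  8P = O

ord(P) = 8


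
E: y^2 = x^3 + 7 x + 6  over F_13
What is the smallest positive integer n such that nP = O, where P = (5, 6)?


Compute successive multiples of P until we hit O:
  1P = (5, 6)
  2P = (6, 11)
  3P = (1, 1)
  4P = (11, 6)
  5P = (10, 7)
  6P = (10, 6)
  7P = (11, 7)
  8P = (1, 12)
  ... (continuing to 11P)
  11P = O

ord(P) = 11


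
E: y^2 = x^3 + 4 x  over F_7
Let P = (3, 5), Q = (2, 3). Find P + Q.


P != Q, so use the chord formula.
s = (y2 - y1) / (x2 - x1) = (5) / (6) mod 7 = 2
x3 = s^2 - x1 - x2 mod 7 = 2^2 - 3 - 2 = 6
y3 = s (x1 - x3) - y1 mod 7 = 2 * (3 - 6) - 5 = 3

P + Q = (6, 3)


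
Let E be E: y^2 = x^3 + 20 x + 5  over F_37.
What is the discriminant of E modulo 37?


4 a^3 + 27 b^2 = 4*20^3 + 27*5^2 = 32000 + 675 = 32675
Delta = -16 * (32675) = -522800
Delta mod 37 = 10

Delta = 10 (mod 37)


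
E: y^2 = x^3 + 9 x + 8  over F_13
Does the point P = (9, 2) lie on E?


Check whether y^2 = x^3 + 9 x + 8 (mod 13) for (x, y) = (9, 2).
LHS: y^2 = 2^2 mod 13 = 4
RHS: x^3 + 9 x + 8 = 9^3 + 9*9 + 8 mod 13 = 12
LHS != RHS

No, not on the curve


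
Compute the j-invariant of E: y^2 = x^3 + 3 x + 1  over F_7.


Delta = -16(4 a^3 + 27 b^2) mod 7 = 3
-1728 * (4 a)^3 = -1728 * (4*3)^3 mod 7 = 6
j = 6 * 3^(-1) mod 7 = 2

j = 2 (mod 7)


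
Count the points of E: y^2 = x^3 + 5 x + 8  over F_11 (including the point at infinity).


For each x in F_11, count y with y^2 = x^3 + 5 x + 8 mod 11:
  x = 1: RHS = 3, y in [5, 6]  -> 2 point(s)
  x = 2: RHS = 4, y in [2, 9]  -> 2 point(s)
  x = 4: RHS = 4, y in [2, 9]  -> 2 point(s)
  x = 5: RHS = 4, y in [2, 9]  -> 2 point(s)
  x = 6: RHS = 1, y in [1, 10]  -> 2 point(s)
  x = 7: RHS = 1, y in [1, 10]  -> 2 point(s)
  x = 9: RHS = 1, y in [1, 10]  -> 2 point(s)
Affine points: 14. Add the point at infinity: total = 15.

#E(F_11) = 15


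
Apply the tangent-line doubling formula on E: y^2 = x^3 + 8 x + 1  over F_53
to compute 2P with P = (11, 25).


Doubling: s = (3 x1^2 + a) / (2 y1)
s = (3*11^2 + 8) / (2*25) mod 53 = 0
x3 = s^2 - 2 x1 mod 53 = 0^2 - 2*11 = 31
y3 = s (x1 - x3) - y1 mod 53 = 0 * (11 - 31) - 25 = 28

2P = (31, 28)


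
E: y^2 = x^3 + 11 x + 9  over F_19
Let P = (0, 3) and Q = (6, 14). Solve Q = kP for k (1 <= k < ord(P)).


Enumerate multiples of P until we hit Q = (6, 14):
  1P = (0, 3)
  2P = (6, 5)
  3P = (11, 6)
  4P = (12, 11)
  5P = (18, 4)
  6P = (2, 18)
  7P = (2, 1)
  8P = (18, 15)
  9P = (12, 8)
  10P = (11, 13)
  11P = (6, 14)
Match found at i = 11.

k = 11


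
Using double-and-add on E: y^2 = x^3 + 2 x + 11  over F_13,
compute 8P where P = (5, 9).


k = 8 = 1000_2 (binary, LSB first: 0001)
Double-and-add from P = (5, 9):
  bit 0 = 0: acc unchanged = O
  bit 1 = 0: acc unchanged = O
  bit 2 = 0: acc unchanged = O
  bit 3 = 1: acc = O + (9, 2) = (9, 2)

8P = (9, 2)


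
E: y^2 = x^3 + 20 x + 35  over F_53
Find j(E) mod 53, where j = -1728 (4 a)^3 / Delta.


Delta = -16(4 a^3 + 27 b^2) mod 53 = 38
-1728 * (4 a)^3 = -1728 * (4*20)^3 mod 53 = 49
j = 49 * 38^(-1) mod 53 = 25

j = 25 (mod 53)


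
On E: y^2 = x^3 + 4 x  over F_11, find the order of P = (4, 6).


Compute successive multiples of P until we hit O:
  1P = (4, 6)
  2P = (1, 7)
  3P = (0, 0)
  4P = (1, 4)
  5P = (4, 5)
  6P = O

ord(P) = 6


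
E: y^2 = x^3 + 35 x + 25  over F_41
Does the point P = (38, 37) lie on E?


Check whether y^2 = x^3 + 35 x + 25 (mod 41) for (x, y) = (38, 37).
LHS: y^2 = 37^2 mod 41 = 16
RHS: x^3 + 35 x + 25 = 38^3 + 35*38 + 25 mod 41 = 16
LHS = RHS

Yes, on the curve


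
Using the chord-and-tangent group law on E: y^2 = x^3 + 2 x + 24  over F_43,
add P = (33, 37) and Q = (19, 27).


P != Q, so use the chord formula.
s = (y2 - y1) / (x2 - x1) = (33) / (29) mod 43 = 13
x3 = s^2 - x1 - x2 mod 43 = 13^2 - 33 - 19 = 31
y3 = s (x1 - x3) - y1 mod 43 = 13 * (33 - 31) - 37 = 32

P + Q = (31, 32)


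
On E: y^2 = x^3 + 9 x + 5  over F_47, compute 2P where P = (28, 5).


Doubling: s = (3 x1^2 + a) / (2 y1)
s = (3*28^2 + 9) / (2*5) mod 47 = 34
x3 = s^2 - 2 x1 mod 47 = 34^2 - 2*28 = 19
y3 = s (x1 - x3) - y1 mod 47 = 34 * (28 - 19) - 5 = 19

2P = (19, 19)


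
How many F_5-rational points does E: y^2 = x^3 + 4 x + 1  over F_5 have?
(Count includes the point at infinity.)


For each x in F_5, count y with y^2 = x^3 + 4 x + 1 mod 5:
  x = 0: RHS = 1, y in [1, 4]  -> 2 point(s)
  x = 1: RHS = 1, y in [1, 4]  -> 2 point(s)
  x = 3: RHS = 0, y in [0]  -> 1 point(s)
  x = 4: RHS = 1, y in [1, 4]  -> 2 point(s)
Affine points: 7. Add the point at infinity: total = 8.

#E(F_5) = 8


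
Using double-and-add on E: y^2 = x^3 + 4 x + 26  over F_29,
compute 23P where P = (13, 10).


k = 23 = 10111_2 (binary, LSB first: 11101)
Double-and-add from P = (13, 10):
  bit 0 = 1: acc = O + (13, 10) = (13, 10)
  bit 1 = 1: acc = (13, 10) + (7, 7) = (2, 10)
  bit 2 = 1: acc = (2, 10) + (14, 19) = (19, 28)
  bit 3 = 0: acc unchanged = (19, 28)
  bit 4 = 1: acc = (19, 28) + (12, 27) = (14, 10)

23P = (14, 10)


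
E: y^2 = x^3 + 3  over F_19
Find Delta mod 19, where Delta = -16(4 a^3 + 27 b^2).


4 a^3 + 27 b^2 = 4*0^3 + 27*3^2 = 0 + 243 = 243
Delta = -16 * (243) = -3888
Delta mod 19 = 7

Delta = 7 (mod 19)


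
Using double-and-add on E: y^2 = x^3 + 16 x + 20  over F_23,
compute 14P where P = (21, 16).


k = 14 = 1110_2 (binary, LSB first: 0111)
Double-and-add from P = (21, 16):
  bit 0 = 0: acc unchanged = O
  bit 1 = 1: acc = O + (8, 4) = (8, 4)
  bit 2 = 1: acc = (8, 4) + (16, 18) = (15, 1)
  bit 3 = 1: acc = (15, 1) + (3, 7) = (11, 20)

14P = (11, 20)


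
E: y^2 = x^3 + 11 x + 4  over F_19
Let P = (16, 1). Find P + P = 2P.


Doubling: s = (3 x1^2 + a) / (2 y1)
s = (3*16^2 + 11) / (2*1) mod 19 = 0
x3 = s^2 - 2 x1 mod 19 = 0^2 - 2*16 = 6
y3 = s (x1 - x3) - y1 mod 19 = 0 * (16 - 6) - 1 = 18

2P = (6, 18)


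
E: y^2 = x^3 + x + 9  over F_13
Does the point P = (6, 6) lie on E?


Check whether y^2 = x^3 + 1 x + 9 (mod 13) for (x, y) = (6, 6).
LHS: y^2 = 6^2 mod 13 = 10
RHS: x^3 + 1 x + 9 = 6^3 + 1*6 + 9 mod 13 = 10
LHS = RHS

Yes, on the curve


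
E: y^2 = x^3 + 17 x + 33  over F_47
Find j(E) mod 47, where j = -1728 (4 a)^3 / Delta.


Delta = -16(4 a^3 + 27 b^2) mod 47 = 20
-1728 * (4 a)^3 = -1728 * (4*17)^3 mod 47 = 22
j = 22 * 20^(-1) mod 47 = 34

j = 34 (mod 47)


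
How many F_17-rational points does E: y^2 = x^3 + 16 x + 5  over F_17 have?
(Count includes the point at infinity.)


For each x in F_17, count y with y^2 = x^3 + 16 x + 5 mod 17:
  x = 7: RHS = 1, y in [1, 16]  -> 2 point(s)
  x = 8: RHS = 16, y in [4, 13]  -> 2 point(s)
  x = 10: RHS = 9, y in [3, 14]  -> 2 point(s)
  x = 11: RHS = 16, y in [4, 13]  -> 2 point(s)
  x = 12: RHS = 4, y in [2, 15]  -> 2 point(s)
  x = 13: RHS = 13, y in [8, 9]  -> 2 point(s)
  x = 14: RHS = 15, y in [7, 10]  -> 2 point(s)
  x = 15: RHS = 16, y in [4, 13]  -> 2 point(s)
Affine points: 16. Add the point at infinity: total = 17.

#E(F_17) = 17


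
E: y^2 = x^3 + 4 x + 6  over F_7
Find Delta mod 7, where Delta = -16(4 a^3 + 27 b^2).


4 a^3 + 27 b^2 = 4*4^3 + 27*6^2 = 256 + 972 = 1228
Delta = -16 * (1228) = -19648
Delta mod 7 = 1

Delta = 1 (mod 7)


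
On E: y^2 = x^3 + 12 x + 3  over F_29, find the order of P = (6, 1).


Compute successive multiples of P until we hit O:
  1P = (6, 1)
  2P = (21, 27)
  3P = (9, 17)
  4P = (7, 13)
  5P = (15, 7)
  6P = (2, 21)
  7P = (17, 25)
  8P = (11, 25)
  ... (continuing to 32P)
  32P = O

ord(P) = 32


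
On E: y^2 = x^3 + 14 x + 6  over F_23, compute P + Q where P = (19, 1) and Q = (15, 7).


P != Q, so use the chord formula.
s = (y2 - y1) / (x2 - x1) = (6) / (19) mod 23 = 10
x3 = s^2 - x1 - x2 mod 23 = 10^2 - 19 - 15 = 20
y3 = s (x1 - x3) - y1 mod 23 = 10 * (19 - 20) - 1 = 12

P + Q = (20, 12)


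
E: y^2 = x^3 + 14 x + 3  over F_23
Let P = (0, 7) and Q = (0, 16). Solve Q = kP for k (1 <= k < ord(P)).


Enumerate multiples of P until we hit Q = (0, 16):
  1P = (0, 7)
  2P = (1, 15)
  3P = (17, 18)
  4P = (10, 19)
  5P = (8, 11)
  6P = (21, 17)
  7P = (4, 13)
  8P = (4, 10)
  9P = (21, 6)
  10P = (8, 12)
  11P = (10, 4)
  12P = (17, 5)
  13P = (1, 8)
  14P = (0, 16)
Match found at i = 14.

k = 14


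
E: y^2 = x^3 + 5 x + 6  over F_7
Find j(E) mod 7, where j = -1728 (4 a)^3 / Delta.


Delta = -16(4 a^3 + 27 b^2) mod 7 = 3
-1728 * (4 a)^3 = -1728 * (4*5)^3 mod 7 = 6
j = 6 * 3^(-1) mod 7 = 2

j = 2 (mod 7)


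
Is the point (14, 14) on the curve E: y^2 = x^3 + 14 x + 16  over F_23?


Check whether y^2 = x^3 + 14 x + 16 (mod 23) for (x, y) = (14, 14).
LHS: y^2 = 14^2 mod 23 = 12
RHS: x^3 + 14 x + 16 = 14^3 + 14*14 + 16 mod 23 = 12
LHS = RHS

Yes, on the curve


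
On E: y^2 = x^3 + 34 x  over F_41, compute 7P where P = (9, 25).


k = 7 = 111_2 (binary, LSB first: 111)
Double-and-add from P = (9, 25):
  bit 0 = 1: acc = O + (9, 25) = (9, 25)
  bit 1 = 1: acc = (9, 25) + (5, 7) = (37, 13)
  bit 2 = 1: acc = (37, 13) + (32, 20) = (33, 6)

7P = (33, 6)


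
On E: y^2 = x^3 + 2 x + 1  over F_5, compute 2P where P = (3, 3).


Doubling: s = (3 x1^2 + a) / (2 y1)
s = (3*3^2 + 2) / (2*3) mod 5 = 4
x3 = s^2 - 2 x1 mod 5 = 4^2 - 2*3 = 0
y3 = s (x1 - x3) - y1 mod 5 = 4 * (3 - 0) - 3 = 4

2P = (0, 4)


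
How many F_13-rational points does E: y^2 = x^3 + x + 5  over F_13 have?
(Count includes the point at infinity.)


For each x in F_13, count y with y^2 = x^3 + 1 x + 5 mod 13:
  x = 3: RHS = 9, y in [3, 10]  -> 2 point(s)
  x = 7: RHS = 4, y in [2, 11]  -> 2 point(s)
  x = 10: RHS = 1, y in [1, 12]  -> 2 point(s)
  x = 12: RHS = 3, y in [4, 9]  -> 2 point(s)
Affine points: 8. Add the point at infinity: total = 9.

#E(F_13) = 9


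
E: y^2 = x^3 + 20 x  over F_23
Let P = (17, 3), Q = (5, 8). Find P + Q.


P != Q, so use the chord formula.
s = (y2 - y1) / (x2 - x1) = (5) / (11) mod 23 = 13
x3 = s^2 - x1 - x2 mod 23 = 13^2 - 17 - 5 = 9
y3 = s (x1 - x3) - y1 mod 23 = 13 * (17 - 9) - 3 = 9

P + Q = (9, 9)


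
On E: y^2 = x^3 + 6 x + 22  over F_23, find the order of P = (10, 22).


Compute successive multiples of P until we hit O:
  1P = (10, 22)
  2P = (21, 5)
  3P = (21, 18)
  4P = (10, 1)
  5P = O

ord(P) = 5


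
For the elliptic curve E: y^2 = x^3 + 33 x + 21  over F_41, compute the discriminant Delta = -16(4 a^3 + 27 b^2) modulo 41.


4 a^3 + 27 b^2 = 4*33^3 + 27*21^2 = 143748 + 11907 = 155655
Delta = -16 * (155655) = -2490480
Delta mod 41 = 24

Delta = 24 (mod 41)


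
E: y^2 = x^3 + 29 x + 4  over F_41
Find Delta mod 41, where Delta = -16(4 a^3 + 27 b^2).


4 a^3 + 27 b^2 = 4*29^3 + 27*4^2 = 97556 + 432 = 97988
Delta = -16 * (97988) = -1567808
Delta mod 41 = 32

Delta = 32 (mod 41)


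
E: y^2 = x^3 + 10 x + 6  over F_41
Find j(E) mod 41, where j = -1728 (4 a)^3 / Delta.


Delta = -16(4 a^3 + 27 b^2) mod 41 = 29
-1728 * (4 a)^3 = -1728 * (4*10)^3 mod 41 = 6
j = 6 * 29^(-1) mod 41 = 20

j = 20 (mod 41)


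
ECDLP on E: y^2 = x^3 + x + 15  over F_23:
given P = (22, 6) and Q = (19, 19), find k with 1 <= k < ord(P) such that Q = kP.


Enumerate multiples of P until we hit Q = (19, 19):
  1P = (22, 6)
  2P = (20, 10)
  3P = (8, 12)
  4P = (19, 19)
Match found at i = 4.

k = 4


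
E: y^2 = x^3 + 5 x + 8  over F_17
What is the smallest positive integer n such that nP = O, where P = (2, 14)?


Compute successive multiples of P until we hit O:
  1P = (2, 14)
  2P = (13, 3)
  3P = (3, 4)
  4P = (10, 15)
  5P = (9, 0)
  6P = (10, 2)
  7P = (3, 13)
  8P = (13, 14)
  ... (continuing to 10P)
  10P = O

ord(P) = 10


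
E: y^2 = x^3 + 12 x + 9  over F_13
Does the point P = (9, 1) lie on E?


Check whether y^2 = x^3 + 12 x + 9 (mod 13) for (x, y) = (9, 1).
LHS: y^2 = 1^2 mod 13 = 1
RHS: x^3 + 12 x + 9 = 9^3 + 12*9 + 9 mod 13 = 1
LHS = RHS

Yes, on the curve


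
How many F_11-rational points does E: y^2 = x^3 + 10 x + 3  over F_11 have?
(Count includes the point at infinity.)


For each x in F_11, count y with y^2 = x^3 + 10 x + 3 mod 11:
  x = 0: RHS = 3, y in [5, 6]  -> 2 point(s)
  x = 1: RHS = 3, y in [5, 6]  -> 2 point(s)
  x = 2: RHS = 9, y in [3, 8]  -> 2 point(s)
  x = 3: RHS = 5, y in [4, 7]  -> 2 point(s)
  x = 6: RHS = 4, y in [2, 9]  -> 2 point(s)
  x = 7: RHS = 9, y in [3, 8]  -> 2 point(s)
  x = 8: RHS = 1, y in [1, 10]  -> 2 point(s)
  x = 10: RHS = 3, y in [5, 6]  -> 2 point(s)
Affine points: 16. Add the point at infinity: total = 17.

#E(F_11) = 17


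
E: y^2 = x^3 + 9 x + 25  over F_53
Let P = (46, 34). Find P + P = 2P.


Doubling: s = (3 x1^2 + a) / (2 y1)
s = (3*46^2 + 9) / (2*34) mod 53 = 21
x3 = s^2 - 2 x1 mod 53 = 21^2 - 2*46 = 31
y3 = s (x1 - x3) - y1 mod 53 = 21 * (46 - 31) - 34 = 16

2P = (31, 16)


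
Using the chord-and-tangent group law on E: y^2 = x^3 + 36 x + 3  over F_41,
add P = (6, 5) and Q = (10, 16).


P != Q, so use the chord formula.
s = (y2 - y1) / (x2 - x1) = (11) / (4) mod 41 = 13
x3 = s^2 - x1 - x2 mod 41 = 13^2 - 6 - 10 = 30
y3 = s (x1 - x3) - y1 mod 41 = 13 * (6 - 30) - 5 = 11

P + Q = (30, 11)


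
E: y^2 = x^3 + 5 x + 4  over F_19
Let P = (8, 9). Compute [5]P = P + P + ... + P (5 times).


k = 5 = 101_2 (binary, LSB first: 101)
Double-and-add from P = (8, 9):
  bit 0 = 1: acc = O + (8, 9) = (8, 9)
  bit 1 = 0: acc unchanged = (8, 9)
  bit 2 = 1: acc = (8, 9) + (17, 10) = (17, 9)

5P = (17, 9)


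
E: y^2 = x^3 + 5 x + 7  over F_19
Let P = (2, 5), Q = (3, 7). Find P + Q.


P != Q, so use the chord formula.
s = (y2 - y1) / (x2 - x1) = (2) / (1) mod 19 = 2
x3 = s^2 - x1 - x2 mod 19 = 2^2 - 2 - 3 = 18
y3 = s (x1 - x3) - y1 mod 19 = 2 * (2 - 18) - 5 = 1

P + Q = (18, 1)


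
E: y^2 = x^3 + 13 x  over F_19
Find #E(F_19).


For each x in F_19, count y with y^2 = x^3 + 13 x + 0 mod 19:
  x = 0: RHS = 0, y in [0]  -> 1 point(s)
  x = 3: RHS = 9, y in [3, 16]  -> 2 point(s)
  x = 5: RHS = 0, y in [0]  -> 1 point(s)
  x = 6: RHS = 9, y in [3, 16]  -> 2 point(s)
  x = 7: RHS = 16, y in [4, 15]  -> 2 point(s)
  x = 10: RHS = 9, y in [3, 16]  -> 2 point(s)
  x = 11: RHS = 11, y in [7, 12]  -> 2 point(s)
  x = 14: RHS = 0, y in [0]  -> 1 point(s)
  x = 15: RHS = 17, y in [6, 13]  -> 2 point(s)
  x = 17: RHS = 4, y in [2, 17]  -> 2 point(s)
  x = 18: RHS = 5, y in [9, 10]  -> 2 point(s)
Affine points: 19. Add the point at infinity: total = 20.

#E(F_19) = 20


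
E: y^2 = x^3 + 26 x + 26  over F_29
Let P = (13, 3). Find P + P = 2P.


Doubling: s = (3 x1^2 + a) / (2 y1)
s = (3*13^2 + 26) / (2*3) mod 29 = 26
x3 = s^2 - 2 x1 mod 29 = 26^2 - 2*13 = 12
y3 = s (x1 - x3) - y1 mod 29 = 26 * (13 - 12) - 3 = 23

2P = (12, 23)


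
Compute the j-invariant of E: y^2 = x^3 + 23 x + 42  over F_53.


Delta = -16(4 a^3 + 27 b^2) mod 53 = 27
-1728 * (4 a)^3 = -1728 * (4*23)^3 mod 53 = 40
j = 40 * 27^(-1) mod 53 = 27

j = 27 (mod 53)


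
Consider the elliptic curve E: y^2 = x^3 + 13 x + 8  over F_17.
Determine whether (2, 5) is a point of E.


Check whether y^2 = x^3 + 13 x + 8 (mod 17) for (x, y) = (2, 5).
LHS: y^2 = 5^2 mod 17 = 8
RHS: x^3 + 13 x + 8 = 2^3 + 13*2 + 8 mod 17 = 8
LHS = RHS

Yes, on the curve


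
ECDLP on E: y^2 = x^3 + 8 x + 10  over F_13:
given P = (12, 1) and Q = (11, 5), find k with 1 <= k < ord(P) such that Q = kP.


Enumerate multiples of P until we hit Q = (11, 5):
  1P = (12, 1)
  2P = (3, 3)
  3P = (8, 1)
  4P = (6, 12)
  5P = (11, 8)
  6P = (0, 6)
  7P = (0, 7)
  8P = (11, 5)
Match found at i = 8.

k = 8


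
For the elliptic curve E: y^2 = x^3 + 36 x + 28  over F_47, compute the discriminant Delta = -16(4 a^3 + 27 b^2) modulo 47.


4 a^3 + 27 b^2 = 4*36^3 + 27*28^2 = 186624 + 21168 = 207792
Delta = -16 * (207792) = -3324672
Delta mod 47 = 14

Delta = 14 (mod 47)


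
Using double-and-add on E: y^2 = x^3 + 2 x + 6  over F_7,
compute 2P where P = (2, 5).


k = 2 = 10_2 (binary, LSB first: 01)
Double-and-add from P = (2, 5):
  bit 0 = 0: acc unchanged = O
  bit 1 = 1: acc = O + (3, 2) = (3, 2)

2P = (3, 2)


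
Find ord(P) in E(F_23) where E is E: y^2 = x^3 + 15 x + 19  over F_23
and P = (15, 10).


Compute successive multiples of P until we hit O:
  1P = (15, 10)
  2P = (16, 13)
  3P = (1, 9)
  4P = (9, 20)
  5P = (12, 8)
  6P = (22, 16)
  7P = (21, 21)
  8P = (14, 11)
  ... (continuing to 27P)
  27P = O

ord(P) = 27


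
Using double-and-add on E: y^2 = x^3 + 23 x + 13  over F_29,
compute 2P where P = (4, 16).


k = 2 = 10_2 (binary, LSB first: 01)
Double-and-add from P = (4, 16):
  bit 0 = 0: acc unchanged = O
  bit 1 = 1: acc = O + (14, 18) = (14, 18)

2P = (14, 18)


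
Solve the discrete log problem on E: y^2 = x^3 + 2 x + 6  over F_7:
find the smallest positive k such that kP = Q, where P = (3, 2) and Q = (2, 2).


Enumerate multiples of P until we hit Q = (2, 2):
  1P = (3, 2)
  2P = (5, 1)
  3P = (1, 4)
  4P = (4, 6)
  5P = (2, 2)
Match found at i = 5.

k = 5


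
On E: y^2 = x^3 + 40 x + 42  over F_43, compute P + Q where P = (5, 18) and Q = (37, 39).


P != Q, so use the chord formula.
s = (y2 - y1) / (x2 - x1) = (21) / (32) mod 43 = 2
x3 = s^2 - x1 - x2 mod 43 = 2^2 - 5 - 37 = 5
y3 = s (x1 - x3) - y1 mod 43 = 2 * (5 - 5) - 18 = 25

P + Q = (5, 25)


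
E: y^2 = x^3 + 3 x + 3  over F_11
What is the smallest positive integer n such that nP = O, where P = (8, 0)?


Compute successive multiples of P until we hit O:
  1P = (8, 0)
  2P = O

ord(P) = 2


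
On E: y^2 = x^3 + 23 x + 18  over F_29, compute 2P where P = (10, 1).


Doubling: s = (3 x1^2 + a) / (2 y1)
s = (3*10^2 + 23) / (2*1) mod 29 = 2
x3 = s^2 - 2 x1 mod 29 = 2^2 - 2*10 = 13
y3 = s (x1 - x3) - y1 mod 29 = 2 * (10 - 13) - 1 = 22

2P = (13, 22)


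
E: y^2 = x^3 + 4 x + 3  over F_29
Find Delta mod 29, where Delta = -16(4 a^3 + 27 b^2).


4 a^3 + 27 b^2 = 4*4^3 + 27*3^2 = 256 + 243 = 499
Delta = -16 * (499) = -7984
Delta mod 29 = 20

Delta = 20 (mod 29)


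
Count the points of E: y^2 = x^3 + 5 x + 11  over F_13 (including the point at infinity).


For each x in F_13, count y with y^2 = x^3 + 5 x + 11 mod 13:
  x = 1: RHS = 4, y in [2, 11]  -> 2 point(s)
  x = 2: RHS = 3, y in [4, 9]  -> 2 point(s)
  x = 3: RHS = 1, y in [1, 12]  -> 2 point(s)
  x = 4: RHS = 4, y in [2, 11]  -> 2 point(s)
  x = 6: RHS = 10, y in [6, 7]  -> 2 point(s)
  x = 7: RHS = 12, y in [5, 8]  -> 2 point(s)
  x = 8: RHS = 4, y in [2, 11]  -> 2 point(s)
Affine points: 14. Add the point at infinity: total = 15.

#E(F_13) = 15


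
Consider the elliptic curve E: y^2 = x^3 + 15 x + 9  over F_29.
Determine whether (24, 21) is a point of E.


Check whether y^2 = x^3 + 15 x + 9 (mod 29) for (x, y) = (24, 21).
LHS: y^2 = 21^2 mod 29 = 6
RHS: x^3 + 15 x + 9 = 24^3 + 15*24 + 9 mod 29 = 12
LHS != RHS

No, not on the curve


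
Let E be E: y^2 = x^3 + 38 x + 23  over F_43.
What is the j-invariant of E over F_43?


Delta = -16(4 a^3 + 27 b^2) mod 43 = 19
-1728 * (4 a)^3 = -1728 * (4*38)^3 mod 43 = 16
j = 16 * 19^(-1) mod 43 = 28

j = 28 (mod 43)


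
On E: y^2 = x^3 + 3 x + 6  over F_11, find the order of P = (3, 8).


Compute successive multiples of P until we hit O:
  1P = (3, 8)
  2P = (8, 6)
  3P = (5, 6)
  4P = (4, 4)
  5P = (9, 5)
  6P = (2, 8)
  7P = (6, 3)
  8P = (6, 8)
  ... (continuing to 15P)
  15P = O

ord(P) = 15


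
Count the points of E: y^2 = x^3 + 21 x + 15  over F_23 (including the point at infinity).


For each x in F_23, count y with y^2 = x^3 + 21 x + 15 mod 23:
  x = 3: RHS = 13, y in [6, 17]  -> 2 point(s)
  x = 4: RHS = 2, y in [5, 18]  -> 2 point(s)
  x = 6: RHS = 12, y in [9, 14]  -> 2 point(s)
  x = 9: RHS = 13, y in [6, 17]  -> 2 point(s)
  x = 10: RHS = 6, y in [11, 12]  -> 2 point(s)
  x = 11: RHS = 13, y in [6, 17]  -> 2 point(s)
  x = 13: RHS = 1, y in [1, 22]  -> 2 point(s)
  x = 15: RHS = 2, y in [5, 18]  -> 2 point(s)
  x = 16: RHS = 8, y in [10, 13]  -> 2 point(s)
  x = 17: RHS = 18, y in [8, 15]  -> 2 point(s)
  x = 22: RHS = 16, y in [4, 19]  -> 2 point(s)
Affine points: 22. Add the point at infinity: total = 23.

#E(F_23) = 23


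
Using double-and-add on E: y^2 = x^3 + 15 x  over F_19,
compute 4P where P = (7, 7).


k = 4 = 100_2 (binary, LSB first: 001)
Double-and-add from P = (7, 7):
  bit 0 = 0: acc unchanged = O
  bit 1 = 0: acc unchanged = O
  bit 2 = 1: acc = O + (7, 12) = (7, 12)

4P = (7, 12)


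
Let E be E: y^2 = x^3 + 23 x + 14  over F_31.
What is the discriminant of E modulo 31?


4 a^3 + 27 b^2 = 4*23^3 + 27*14^2 = 48668 + 5292 = 53960
Delta = -16 * (53960) = -863360
Delta mod 31 = 21

Delta = 21 (mod 31)


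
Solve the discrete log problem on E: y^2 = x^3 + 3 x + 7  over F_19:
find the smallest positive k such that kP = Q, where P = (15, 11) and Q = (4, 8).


Enumerate multiples of P until we hit Q = (4, 8):
  1P = (15, 11)
  2P = (12, 2)
  3P = (1, 12)
  4P = (0, 11)
  5P = (4, 8)
Match found at i = 5.

k = 5


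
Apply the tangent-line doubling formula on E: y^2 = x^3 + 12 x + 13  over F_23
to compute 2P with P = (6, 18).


Doubling: s = (3 x1^2 + a) / (2 y1)
s = (3*6^2 + 12) / (2*18) mod 23 = 11
x3 = s^2 - 2 x1 mod 23 = 11^2 - 2*6 = 17
y3 = s (x1 - x3) - y1 mod 23 = 11 * (6 - 17) - 18 = 22

2P = (17, 22)


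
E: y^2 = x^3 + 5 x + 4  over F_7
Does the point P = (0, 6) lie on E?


Check whether y^2 = x^3 + 5 x + 4 (mod 7) for (x, y) = (0, 6).
LHS: y^2 = 6^2 mod 7 = 1
RHS: x^3 + 5 x + 4 = 0^3 + 5*0 + 4 mod 7 = 4
LHS != RHS

No, not on the curve


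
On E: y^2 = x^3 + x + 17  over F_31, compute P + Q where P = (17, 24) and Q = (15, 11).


P != Q, so use the chord formula.
s = (y2 - y1) / (x2 - x1) = (18) / (29) mod 31 = 22
x3 = s^2 - x1 - x2 mod 31 = 22^2 - 17 - 15 = 18
y3 = s (x1 - x3) - y1 mod 31 = 22 * (17 - 18) - 24 = 16

P + Q = (18, 16)


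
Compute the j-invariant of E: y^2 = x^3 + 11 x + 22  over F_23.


Delta = -16(4 a^3 + 27 b^2) mod 23 = 13
-1728 * (4 a)^3 = -1728 * (4*11)^3 mod 23 = 1
j = 1 * 13^(-1) mod 23 = 16

j = 16 (mod 23)


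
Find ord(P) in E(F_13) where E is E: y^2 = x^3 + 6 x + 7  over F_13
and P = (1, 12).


Compute successive multiples of P until we hit O:
  1P = (1, 12)
  2P = (2, 12)
  3P = (10, 1)
  4P = (12, 0)
  5P = (10, 12)
  6P = (2, 1)
  7P = (1, 1)
  8P = O

ord(P) = 8


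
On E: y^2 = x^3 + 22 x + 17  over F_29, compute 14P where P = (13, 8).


k = 14 = 1110_2 (binary, LSB first: 0111)
Double-and-add from P = (13, 8):
  bit 0 = 0: acc unchanged = O
  bit 1 = 1: acc = O + (28, 9) = (28, 9)
  bit 2 = 1: acc = (28, 9) + (11, 13) = (3, 9)
  bit 3 = 1: acc = (3, 9) + (27, 20) = (5, 7)

14P = (5, 7)


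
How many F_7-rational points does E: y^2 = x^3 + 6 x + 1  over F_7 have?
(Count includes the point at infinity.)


For each x in F_7, count y with y^2 = x^3 + 6 x + 1 mod 7:
  x = 0: RHS = 1, y in [1, 6]  -> 2 point(s)
  x = 1: RHS = 1, y in [1, 6]  -> 2 point(s)
  x = 2: RHS = 0, y in [0]  -> 1 point(s)
  x = 3: RHS = 4, y in [2, 5]  -> 2 point(s)
  x = 5: RHS = 2, y in [3, 4]  -> 2 point(s)
  x = 6: RHS = 1, y in [1, 6]  -> 2 point(s)
Affine points: 11. Add the point at infinity: total = 12.

#E(F_7) = 12


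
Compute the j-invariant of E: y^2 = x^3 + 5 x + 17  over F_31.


Delta = -16(4 a^3 + 27 b^2) mod 31 = 18
-1728 * (4 a)^3 = -1728 * (4*5)^3 mod 31 = 16
j = 16 * 18^(-1) mod 31 = 25

j = 25 (mod 31)


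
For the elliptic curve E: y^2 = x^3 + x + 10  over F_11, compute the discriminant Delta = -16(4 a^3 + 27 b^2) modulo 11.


4 a^3 + 27 b^2 = 4*1^3 + 27*10^2 = 4 + 2700 = 2704
Delta = -16 * (2704) = -43264
Delta mod 11 = 10

Delta = 10 (mod 11)


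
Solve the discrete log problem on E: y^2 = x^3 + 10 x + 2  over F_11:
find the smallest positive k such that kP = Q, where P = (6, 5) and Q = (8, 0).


Enumerate multiples of P until we hit Q = (8, 0):
  1P = (6, 5)
  2P = (8, 0)
Match found at i = 2.

k = 2


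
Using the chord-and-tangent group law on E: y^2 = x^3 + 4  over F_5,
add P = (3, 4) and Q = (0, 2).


P != Q, so use the chord formula.
s = (y2 - y1) / (x2 - x1) = (3) / (2) mod 5 = 4
x3 = s^2 - x1 - x2 mod 5 = 4^2 - 3 - 0 = 3
y3 = s (x1 - x3) - y1 mod 5 = 4 * (3 - 3) - 4 = 1

P + Q = (3, 1)


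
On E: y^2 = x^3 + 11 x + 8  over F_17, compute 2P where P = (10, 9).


Doubling: s = (3 x1^2 + a) / (2 y1)
s = (3*10^2 + 11) / (2*9) mod 17 = 5
x3 = s^2 - 2 x1 mod 17 = 5^2 - 2*10 = 5
y3 = s (x1 - x3) - y1 mod 17 = 5 * (10 - 5) - 9 = 16

2P = (5, 16)


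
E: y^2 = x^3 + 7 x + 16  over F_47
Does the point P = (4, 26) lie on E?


Check whether y^2 = x^3 + 7 x + 16 (mod 47) for (x, y) = (4, 26).
LHS: y^2 = 26^2 mod 47 = 18
RHS: x^3 + 7 x + 16 = 4^3 + 7*4 + 16 mod 47 = 14
LHS != RHS

No, not on the curve


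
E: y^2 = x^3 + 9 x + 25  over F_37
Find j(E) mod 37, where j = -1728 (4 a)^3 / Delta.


Delta = -16(4 a^3 + 27 b^2) mod 37 = 27
-1728 * (4 a)^3 = -1728 * (4*9)^3 mod 37 = 26
j = 26 * 27^(-1) mod 37 = 27

j = 27 (mod 37)


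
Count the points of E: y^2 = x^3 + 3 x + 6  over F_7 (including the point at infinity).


For each x in F_7, count y with y^2 = x^3 + 3 x + 6 mod 7:
  x = 3: RHS = 0, y in [0]  -> 1 point(s)
  x = 6: RHS = 2, y in [3, 4]  -> 2 point(s)
Affine points: 3. Add the point at infinity: total = 4.

#E(F_7) = 4


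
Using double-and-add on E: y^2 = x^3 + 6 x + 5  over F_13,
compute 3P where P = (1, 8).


k = 3 = 11_2 (binary, LSB first: 11)
Double-and-add from P = (1, 8):
  bit 0 = 1: acc = O + (1, 8) = (1, 8)
  bit 1 = 1: acc = (1, 8) + (7, 0) = (1, 5)

3P = (1, 5)


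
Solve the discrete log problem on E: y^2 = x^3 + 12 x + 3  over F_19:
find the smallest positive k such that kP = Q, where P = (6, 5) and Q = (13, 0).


Enumerate multiples of P until we hit Q = (13, 0):
  1P = (6, 5)
  2P = (18, 3)
  3P = (4, 1)
  4P = (13, 0)
Match found at i = 4.

k = 4


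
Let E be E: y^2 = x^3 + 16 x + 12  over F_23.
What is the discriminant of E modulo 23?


4 a^3 + 27 b^2 = 4*16^3 + 27*12^2 = 16384 + 3888 = 20272
Delta = -16 * (20272) = -324352
Delta mod 23 = 17

Delta = 17 (mod 23)


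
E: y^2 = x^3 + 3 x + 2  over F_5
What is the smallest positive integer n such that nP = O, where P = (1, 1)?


Compute successive multiples of P until we hit O:
  1P = (1, 1)
  2P = (2, 1)
  3P = (2, 4)
  4P = (1, 4)
  5P = O

ord(P) = 5


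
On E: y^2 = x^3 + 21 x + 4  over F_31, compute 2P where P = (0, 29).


Doubling: s = (3 x1^2 + a) / (2 y1)
s = (3*0^2 + 21) / (2*29) mod 31 = 18
x3 = s^2 - 2 x1 mod 31 = 18^2 - 2*0 = 14
y3 = s (x1 - x3) - y1 mod 31 = 18 * (0 - 14) - 29 = 29

2P = (14, 29)


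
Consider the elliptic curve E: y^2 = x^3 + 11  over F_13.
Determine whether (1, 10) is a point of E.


Check whether y^2 = x^3 + 0 x + 11 (mod 13) for (x, y) = (1, 10).
LHS: y^2 = 10^2 mod 13 = 9
RHS: x^3 + 0 x + 11 = 1^3 + 0*1 + 11 mod 13 = 12
LHS != RHS

No, not on the curve


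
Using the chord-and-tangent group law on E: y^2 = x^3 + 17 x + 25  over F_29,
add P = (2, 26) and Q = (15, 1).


P != Q, so use the chord formula.
s = (y2 - y1) / (x2 - x1) = (4) / (13) mod 29 = 7
x3 = s^2 - x1 - x2 mod 29 = 7^2 - 2 - 15 = 3
y3 = s (x1 - x3) - y1 mod 29 = 7 * (2 - 3) - 26 = 25

P + Q = (3, 25)


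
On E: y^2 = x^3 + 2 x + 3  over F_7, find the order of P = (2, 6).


Compute successive multiples of P until we hit O:
  1P = (2, 6)
  2P = (3, 1)
  3P = (6, 0)
  4P = (3, 6)
  5P = (2, 1)
  6P = O

ord(P) = 6


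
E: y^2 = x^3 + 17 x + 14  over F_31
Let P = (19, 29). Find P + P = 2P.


Doubling: s = (3 x1^2 + a) / (2 y1)
s = (3*19^2 + 17) / (2*29) mod 31 = 4
x3 = s^2 - 2 x1 mod 31 = 4^2 - 2*19 = 9
y3 = s (x1 - x3) - y1 mod 31 = 4 * (19 - 9) - 29 = 11

2P = (9, 11)


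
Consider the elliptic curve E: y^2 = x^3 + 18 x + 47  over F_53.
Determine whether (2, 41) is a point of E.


Check whether y^2 = x^3 + 18 x + 47 (mod 53) for (x, y) = (2, 41).
LHS: y^2 = 41^2 mod 53 = 38
RHS: x^3 + 18 x + 47 = 2^3 + 18*2 + 47 mod 53 = 38
LHS = RHS

Yes, on the curve
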